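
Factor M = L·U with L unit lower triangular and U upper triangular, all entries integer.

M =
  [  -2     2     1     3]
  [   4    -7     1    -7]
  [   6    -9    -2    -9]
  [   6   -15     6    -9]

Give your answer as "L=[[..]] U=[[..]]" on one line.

L=[[1,0,0,0],[-2,1,0,0],[-3,1,1,0],[-3,3,0,1]] U=[[-2,2,1,3],[0,-3,3,-1],[0,0,-2,1],[0,0,0,3]]

  row1 -= -2·row0 → [0,-3,3,-1]
  row2 -= -3·row0 → [0,-3,1,0]
  row3 -= -3·row0 → [0,-9,9,0]
  row2 -= 1·row1 → [0,0,-2,1]
  row3 -= 3·row1 → [0,0,0,3]
  row3 -= 0·row2 → [0,0,0,3]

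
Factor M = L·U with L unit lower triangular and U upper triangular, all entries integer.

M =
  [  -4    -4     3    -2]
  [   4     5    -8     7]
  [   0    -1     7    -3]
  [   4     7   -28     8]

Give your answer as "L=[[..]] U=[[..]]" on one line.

  row1 -= -1·row0 → [0,1,-5,5]
  row2 -= 0·row0 → [0,-1,7,-3]
  row3 -= -1·row0 → [0,3,-25,6]
  row2 -= -1·row1 → [0,0,2,2]
  row3 -= 3·row1 → [0,0,-10,-9]
  row3 -= -5·row2 → [0,0,0,1]

L=[[1,0,0,0],[-1,1,0,0],[0,-1,1,0],[-1,3,-5,1]] U=[[-4,-4,3,-2],[0,1,-5,5],[0,0,2,2],[0,0,0,1]]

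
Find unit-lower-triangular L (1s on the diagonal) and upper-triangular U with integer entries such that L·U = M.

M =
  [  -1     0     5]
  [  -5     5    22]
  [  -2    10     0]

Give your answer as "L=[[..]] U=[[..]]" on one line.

  R1 -= 5·R0 → [0,5,-3]
  R2 -= 2·R0 → [0,10,-10]
  R2 -= 2·R1 → [0,0,-4]

L=[[1,0,0],[5,1,0],[2,2,1]] U=[[-1,0,5],[0,5,-3],[0,0,-4]]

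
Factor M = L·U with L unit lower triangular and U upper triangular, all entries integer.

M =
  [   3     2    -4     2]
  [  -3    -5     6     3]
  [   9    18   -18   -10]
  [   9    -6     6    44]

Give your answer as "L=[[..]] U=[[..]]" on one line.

L=[[1,0,0,0],[-1,1,0,0],[3,-4,1,0],[3,4,5,1]] U=[[3,2,-4,2],[0,-3,2,5],[0,0,2,4],[0,0,0,-2]]

  r1 -= -1·r0 → [0,-3,2,5]
  r2 -= 3·r0 → [0,12,-6,-16]
  r3 -= 3·r0 → [0,-12,18,38]
  r2 -= -4·r1 → [0,0,2,4]
  r3 -= 4·r1 → [0,0,10,18]
  r3 -= 5·r2 → [0,0,0,-2]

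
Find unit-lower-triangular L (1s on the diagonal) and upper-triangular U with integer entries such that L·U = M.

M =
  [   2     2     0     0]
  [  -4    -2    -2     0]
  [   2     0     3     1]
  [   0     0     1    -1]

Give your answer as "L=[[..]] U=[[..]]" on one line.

  R1 -= -2·R0 → [0,2,-2,0]
  R2 -= 1·R0 → [0,-2,3,1]
  R3 -= 0·R0 → [0,0,1,-1]
  R2 -= -1·R1 → [0,0,1,1]
  R3 -= 0·R1 → [0,0,1,-1]
  R3 -= 1·R2 → [0,0,0,-2]

L=[[1,0,0,0],[-2,1,0,0],[1,-1,1,0],[0,0,1,1]] U=[[2,2,0,0],[0,2,-2,0],[0,0,1,1],[0,0,0,-2]]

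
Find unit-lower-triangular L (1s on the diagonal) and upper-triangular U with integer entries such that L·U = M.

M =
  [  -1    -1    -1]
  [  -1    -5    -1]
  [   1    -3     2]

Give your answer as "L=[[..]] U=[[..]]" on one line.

  r1 -= 1·r0 → [0,-4,0]
  r2 -= -1·r0 → [0,-4,1]
  r2 -= 1·r1 → [0,0,1]

L=[[1,0,0],[1,1,0],[-1,1,1]] U=[[-1,-1,-1],[0,-4,0],[0,0,1]]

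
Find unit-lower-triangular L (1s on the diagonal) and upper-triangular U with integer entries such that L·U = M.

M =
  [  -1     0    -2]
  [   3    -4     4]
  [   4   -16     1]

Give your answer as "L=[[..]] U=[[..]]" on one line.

  row1 -= -3·row0 → [0,-4,-2]
  row2 -= -4·row0 → [0,-16,-7]
  row2 -= 4·row1 → [0,0,1]

L=[[1,0,0],[-3,1,0],[-4,4,1]] U=[[-1,0,-2],[0,-4,-2],[0,0,1]]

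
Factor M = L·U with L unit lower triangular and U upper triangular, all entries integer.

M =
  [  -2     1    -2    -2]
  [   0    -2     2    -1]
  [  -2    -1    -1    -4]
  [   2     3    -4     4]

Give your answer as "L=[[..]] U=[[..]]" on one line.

L=[[1,0,0,0],[0,1,0,0],[1,1,1,0],[-1,-2,2,1]] U=[[-2,1,-2,-2],[0,-2,2,-1],[0,0,-1,-1],[0,0,0,2]]

  r1 -= 0·r0 → [0,-2,2,-1]
  r2 -= 1·r0 → [0,-2,1,-2]
  r3 -= -1·r0 → [0,4,-6,2]
  r2 -= 1·r1 → [0,0,-1,-1]
  r3 -= -2·r1 → [0,0,-2,0]
  r3 -= 2·r2 → [0,0,0,2]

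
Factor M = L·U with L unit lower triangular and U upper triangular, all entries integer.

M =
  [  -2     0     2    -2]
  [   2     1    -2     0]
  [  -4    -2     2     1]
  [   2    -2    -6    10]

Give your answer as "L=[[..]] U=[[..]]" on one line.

L=[[1,0,0,0],[-1,1,0,0],[2,-2,1,0],[-1,-2,2,1]] U=[[-2,0,2,-2],[0,1,0,-2],[0,0,-2,1],[0,0,0,2]]

  R1 -= -1·R0 → [0,1,0,-2]
  R2 -= 2·R0 → [0,-2,-2,5]
  R3 -= -1·R0 → [0,-2,-4,8]
  R2 -= -2·R1 → [0,0,-2,1]
  R3 -= -2·R1 → [0,0,-4,4]
  R3 -= 2·R2 → [0,0,0,2]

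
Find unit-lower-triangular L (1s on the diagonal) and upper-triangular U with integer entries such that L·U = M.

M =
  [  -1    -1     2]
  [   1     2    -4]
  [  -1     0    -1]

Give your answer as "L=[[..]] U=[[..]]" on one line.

  r1 -= -1·r0 → [0,1,-2]
  r2 -= 1·r0 → [0,1,-3]
  r2 -= 1·r1 → [0,0,-1]

L=[[1,0,0],[-1,1,0],[1,1,1]] U=[[-1,-1,2],[0,1,-2],[0,0,-1]]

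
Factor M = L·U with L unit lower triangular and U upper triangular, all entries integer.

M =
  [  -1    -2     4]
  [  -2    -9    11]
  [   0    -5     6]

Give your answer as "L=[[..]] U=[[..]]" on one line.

L=[[1,0,0],[2,1,0],[0,1,1]] U=[[-1,-2,4],[0,-5,3],[0,0,3]]

  r1 -= 2·r0 → [0,-5,3]
  r2 -= 0·r0 → [0,-5,6]
  r2 -= 1·r1 → [0,0,3]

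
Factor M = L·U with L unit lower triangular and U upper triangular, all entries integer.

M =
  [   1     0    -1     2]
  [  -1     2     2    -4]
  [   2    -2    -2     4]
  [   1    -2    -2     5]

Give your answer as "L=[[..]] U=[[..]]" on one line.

  R1 -= -1·R0 → [0,2,1,-2]
  R2 -= 2·R0 → [0,-2,0,0]
  R3 -= 1·R0 → [0,-2,-1,3]
  R2 -= -1·R1 → [0,0,1,-2]
  R3 -= -1·R1 → [0,0,0,1]
  R3 -= 0·R2 → [0,0,0,1]

L=[[1,0,0,0],[-1,1,0,0],[2,-1,1,0],[1,-1,0,1]] U=[[1,0,-1,2],[0,2,1,-2],[0,0,1,-2],[0,0,0,1]]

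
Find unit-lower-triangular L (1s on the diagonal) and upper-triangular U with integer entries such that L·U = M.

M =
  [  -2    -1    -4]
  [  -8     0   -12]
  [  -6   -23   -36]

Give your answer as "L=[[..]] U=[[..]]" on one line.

  r1 -= 4·r0 → [0,4,4]
  r2 -= 3·r0 → [0,-20,-24]
  r2 -= -5·r1 → [0,0,-4]

L=[[1,0,0],[4,1,0],[3,-5,1]] U=[[-2,-1,-4],[0,4,4],[0,0,-4]]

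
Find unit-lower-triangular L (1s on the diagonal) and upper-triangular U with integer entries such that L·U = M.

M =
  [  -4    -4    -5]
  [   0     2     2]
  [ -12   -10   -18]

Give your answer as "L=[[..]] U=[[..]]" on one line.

  r1 -= 0·r0 → [0,2,2]
  r2 -= 3·r0 → [0,2,-3]
  r2 -= 1·r1 → [0,0,-5]

L=[[1,0,0],[0,1,0],[3,1,1]] U=[[-4,-4,-5],[0,2,2],[0,0,-5]]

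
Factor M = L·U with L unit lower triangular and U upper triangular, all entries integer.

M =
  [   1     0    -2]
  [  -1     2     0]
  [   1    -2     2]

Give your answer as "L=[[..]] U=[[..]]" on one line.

L=[[1,0,0],[-1,1,0],[1,-1,1]] U=[[1,0,-2],[0,2,-2],[0,0,2]]

  R1 -= -1·R0 → [0,2,-2]
  R2 -= 1·R0 → [0,-2,4]
  R2 -= -1·R1 → [0,0,2]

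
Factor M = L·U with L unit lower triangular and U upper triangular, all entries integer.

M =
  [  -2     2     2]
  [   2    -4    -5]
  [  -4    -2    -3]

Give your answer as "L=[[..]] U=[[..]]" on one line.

  row1 -= -1·row0 → [0,-2,-3]
  row2 -= 2·row0 → [0,-6,-7]
  row2 -= 3·row1 → [0,0,2]

L=[[1,0,0],[-1,1,0],[2,3,1]] U=[[-2,2,2],[0,-2,-3],[0,0,2]]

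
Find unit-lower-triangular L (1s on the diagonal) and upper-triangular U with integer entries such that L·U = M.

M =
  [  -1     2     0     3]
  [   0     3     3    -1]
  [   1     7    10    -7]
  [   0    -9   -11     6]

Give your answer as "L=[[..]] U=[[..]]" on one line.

L=[[1,0,0,0],[0,1,0,0],[-1,3,1,0],[0,-3,-2,1]] U=[[-1,2,0,3],[0,3,3,-1],[0,0,1,-1],[0,0,0,1]]

  r1 -= 0·r0 → [0,3,3,-1]
  r2 -= -1·r0 → [0,9,10,-4]
  r3 -= 0·r0 → [0,-9,-11,6]
  r2 -= 3·r1 → [0,0,1,-1]
  r3 -= -3·r1 → [0,0,-2,3]
  r3 -= -2·r2 → [0,0,0,1]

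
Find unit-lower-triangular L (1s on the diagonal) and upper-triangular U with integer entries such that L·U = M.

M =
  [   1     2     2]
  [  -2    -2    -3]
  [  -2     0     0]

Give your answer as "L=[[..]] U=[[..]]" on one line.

  r1 -= -2·r0 → [0,2,1]
  r2 -= -2·r0 → [0,4,4]
  r2 -= 2·r1 → [0,0,2]

L=[[1,0,0],[-2,1,0],[-2,2,1]] U=[[1,2,2],[0,2,1],[0,0,2]]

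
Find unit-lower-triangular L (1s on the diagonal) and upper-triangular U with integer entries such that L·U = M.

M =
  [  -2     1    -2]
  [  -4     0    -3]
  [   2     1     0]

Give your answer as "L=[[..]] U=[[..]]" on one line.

L=[[1,0,0],[2,1,0],[-1,-1,1]] U=[[-2,1,-2],[0,-2,1],[0,0,-1]]

  R1 -= 2·R0 → [0,-2,1]
  R2 -= -1·R0 → [0,2,-2]
  R2 -= -1·R1 → [0,0,-1]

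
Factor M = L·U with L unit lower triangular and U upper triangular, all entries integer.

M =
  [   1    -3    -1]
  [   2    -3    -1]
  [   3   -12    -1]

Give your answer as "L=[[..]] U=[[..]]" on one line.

L=[[1,0,0],[2,1,0],[3,-1,1]] U=[[1,-3,-1],[0,3,1],[0,0,3]]

  r1 -= 2·r0 → [0,3,1]
  r2 -= 3·r0 → [0,-3,2]
  r2 -= -1·r1 → [0,0,3]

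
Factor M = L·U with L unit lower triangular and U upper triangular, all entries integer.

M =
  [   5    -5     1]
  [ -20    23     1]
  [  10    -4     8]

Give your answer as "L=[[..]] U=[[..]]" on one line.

L=[[1,0,0],[-4,1,0],[2,2,1]] U=[[5,-5,1],[0,3,5],[0,0,-4]]

  row1 -= -4·row0 → [0,3,5]
  row2 -= 2·row0 → [0,6,6]
  row2 -= 2·row1 → [0,0,-4]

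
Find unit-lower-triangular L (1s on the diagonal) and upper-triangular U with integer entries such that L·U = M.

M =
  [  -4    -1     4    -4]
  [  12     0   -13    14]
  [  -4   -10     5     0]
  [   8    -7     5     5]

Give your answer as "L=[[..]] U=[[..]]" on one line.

  row1 -= -3·row0 → [0,-3,-1,2]
  row2 -= 1·row0 → [0,-9,1,4]
  row3 -= -2·row0 → [0,-9,13,-3]
  row2 -= 3·row1 → [0,0,4,-2]
  row3 -= 3·row1 → [0,0,16,-9]
  row3 -= 4·row2 → [0,0,0,-1]

L=[[1,0,0,0],[-3,1,0,0],[1,3,1,0],[-2,3,4,1]] U=[[-4,-1,4,-4],[0,-3,-1,2],[0,0,4,-2],[0,0,0,-1]]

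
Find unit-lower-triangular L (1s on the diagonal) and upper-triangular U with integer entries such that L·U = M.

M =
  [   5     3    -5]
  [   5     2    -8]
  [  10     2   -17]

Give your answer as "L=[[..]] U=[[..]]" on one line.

L=[[1,0,0],[1,1,0],[2,4,1]] U=[[5,3,-5],[0,-1,-3],[0,0,5]]

  row1 -= 1·row0 → [0,-1,-3]
  row2 -= 2·row0 → [0,-4,-7]
  row2 -= 4·row1 → [0,0,5]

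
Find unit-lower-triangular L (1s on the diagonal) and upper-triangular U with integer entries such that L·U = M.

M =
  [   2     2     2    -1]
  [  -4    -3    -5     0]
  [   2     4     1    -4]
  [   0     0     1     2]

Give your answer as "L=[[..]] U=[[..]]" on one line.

L=[[1,0,0,0],[-2,1,0,0],[1,2,1,0],[0,0,1,1]] U=[[2,2,2,-1],[0,1,-1,-2],[0,0,1,1],[0,0,0,1]]

  row1 -= -2·row0 → [0,1,-1,-2]
  row2 -= 1·row0 → [0,2,-1,-3]
  row3 -= 0·row0 → [0,0,1,2]
  row2 -= 2·row1 → [0,0,1,1]
  row3 -= 0·row1 → [0,0,1,2]
  row3 -= 1·row2 → [0,0,0,1]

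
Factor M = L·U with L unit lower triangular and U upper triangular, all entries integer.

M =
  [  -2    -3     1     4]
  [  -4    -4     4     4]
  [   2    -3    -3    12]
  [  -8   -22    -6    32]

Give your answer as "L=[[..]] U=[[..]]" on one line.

  R1 -= 2·R0 → [0,2,2,-4]
  R2 -= -1·R0 → [0,-6,-2,16]
  R3 -= 4·R0 → [0,-10,-10,16]
  R2 -= -3·R1 → [0,0,4,4]
  R3 -= -5·R1 → [0,0,0,-4]
  R3 -= 0·R2 → [0,0,0,-4]

L=[[1,0,0,0],[2,1,0,0],[-1,-3,1,0],[4,-5,0,1]] U=[[-2,-3,1,4],[0,2,2,-4],[0,0,4,4],[0,0,0,-4]]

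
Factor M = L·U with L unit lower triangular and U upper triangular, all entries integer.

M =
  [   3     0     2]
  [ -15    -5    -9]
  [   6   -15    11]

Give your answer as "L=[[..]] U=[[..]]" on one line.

  r1 -= -5·r0 → [0,-5,1]
  r2 -= 2·r0 → [0,-15,7]
  r2 -= 3·r1 → [0,0,4]

L=[[1,0,0],[-5,1,0],[2,3,1]] U=[[3,0,2],[0,-5,1],[0,0,4]]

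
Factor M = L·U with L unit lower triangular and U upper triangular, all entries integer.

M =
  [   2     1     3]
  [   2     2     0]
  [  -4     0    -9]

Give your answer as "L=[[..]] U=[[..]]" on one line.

  row1 -= 1·row0 → [0,1,-3]
  row2 -= -2·row0 → [0,2,-3]
  row2 -= 2·row1 → [0,0,3]

L=[[1,0,0],[1,1,0],[-2,2,1]] U=[[2,1,3],[0,1,-3],[0,0,3]]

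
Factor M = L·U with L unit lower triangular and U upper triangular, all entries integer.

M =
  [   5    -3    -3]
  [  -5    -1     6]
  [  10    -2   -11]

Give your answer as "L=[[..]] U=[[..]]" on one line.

  R1 -= -1·R0 → [0,-4,3]
  R2 -= 2·R0 → [0,4,-5]
  R2 -= -1·R1 → [0,0,-2]

L=[[1,0,0],[-1,1,0],[2,-1,1]] U=[[5,-3,-3],[0,-4,3],[0,0,-2]]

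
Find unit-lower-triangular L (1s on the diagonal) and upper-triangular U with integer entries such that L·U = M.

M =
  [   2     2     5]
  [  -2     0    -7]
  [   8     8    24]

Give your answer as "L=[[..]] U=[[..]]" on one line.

  R1 -= -1·R0 → [0,2,-2]
  R2 -= 4·R0 → [0,0,4]
  R2 -= 0·R1 → [0,0,4]

L=[[1,0,0],[-1,1,0],[4,0,1]] U=[[2,2,5],[0,2,-2],[0,0,4]]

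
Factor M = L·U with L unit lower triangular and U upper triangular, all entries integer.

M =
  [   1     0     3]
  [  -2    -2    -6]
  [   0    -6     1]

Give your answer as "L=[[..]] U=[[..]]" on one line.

  row1 -= -2·row0 → [0,-2,0]
  row2 -= 0·row0 → [0,-6,1]
  row2 -= 3·row1 → [0,0,1]

L=[[1,0,0],[-2,1,0],[0,3,1]] U=[[1,0,3],[0,-2,0],[0,0,1]]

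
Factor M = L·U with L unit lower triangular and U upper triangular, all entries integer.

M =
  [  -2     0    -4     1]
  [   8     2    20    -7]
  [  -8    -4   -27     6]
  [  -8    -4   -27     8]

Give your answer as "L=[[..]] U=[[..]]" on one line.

  row1 -= -4·row0 → [0,2,4,-3]
  row2 -= 4·row0 → [0,-4,-11,2]
  row3 -= 4·row0 → [0,-4,-11,4]
  row2 -= -2·row1 → [0,0,-3,-4]
  row3 -= -2·row1 → [0,0,-3,-2]
  row3 -= 1·row2 → [0,0,0,2]

L=[[1,0,0,0],[-4,1,0,0],[4,-2,1,0],[4,-2,1,1]] U=[[-2,0,-4,1],[0,2,4,-3],[0,0,-3,-4],[0,0,0,2]]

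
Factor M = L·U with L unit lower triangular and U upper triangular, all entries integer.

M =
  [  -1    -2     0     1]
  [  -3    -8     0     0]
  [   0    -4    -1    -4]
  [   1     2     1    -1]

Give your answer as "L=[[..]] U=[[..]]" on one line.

L=[[1,0,0,0],[3,1,0,0],[0,2,1,0],[-1,0,-1,1]] U=[[-1,-2,0,1],[0,-2,0,-3],[0,0,-1,2],[0,0,0,2]]

  r1 -= 3·r0 → [0,-2,0,-3]
  r2 -= 0·r0 → [0,-4,-1,-4]
  r3 -= -1·r0 → [0,0,1,0]
  r2 -= 2·r1 → [0,0,-1,2]
  r3 -= 0·r1 → [0,0,1,0]
  r3 -= -1·r2 → [0,0,0,2]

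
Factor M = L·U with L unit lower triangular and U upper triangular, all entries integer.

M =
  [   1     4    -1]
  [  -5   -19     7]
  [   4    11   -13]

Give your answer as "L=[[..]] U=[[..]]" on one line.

L=[[1,0,0],[-5,1,0],[4,-5,1]] U=[[1,4,-1],[0,1,2],[0,0,1]]

  R1 -= -5·R0 → [0,1,2]
  R2 -= 4·R0 → [0,-5,-9]
  R2 -= -5·R1 → [0,0,1]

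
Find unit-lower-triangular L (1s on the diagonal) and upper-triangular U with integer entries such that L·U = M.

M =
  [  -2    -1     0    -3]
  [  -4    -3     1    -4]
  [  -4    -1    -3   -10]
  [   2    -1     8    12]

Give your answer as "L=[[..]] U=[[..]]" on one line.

  r1 -= 2·r0 → [0,-1,1,2]
  r2 -= 2·r0 → [0,1,-3,-4]
  r3 -= -1·r0 → [0,-2,8,9]
  r2 -= -1·r1 → [0,0,-2,-2]
  r3 -= 2·r1 → [0,0,6,5]
  r3 -= -3·r2 → [0,0,0,-1]

L=[[1,0,0,0],[2,1,0,0],[2,-1,1,0],[-1,2,-3,1]] U=[[-2,-1,0,-3],[0,-1,1,2],[0,0,-2,-2],[0,0,0,-1]]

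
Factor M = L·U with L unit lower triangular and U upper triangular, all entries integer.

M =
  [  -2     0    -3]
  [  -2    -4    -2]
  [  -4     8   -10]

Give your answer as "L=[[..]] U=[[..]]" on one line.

  R1 -= 1·R0 → [0,-4,1]
  R2 -= 2·R0 → [0,8,-4]
  R2 -= -2·R1 → [0,0,-2]

L=[[1,0,0],[1,1,0],[2,-2,1]] U=[[-2,0,-3],[0,-4,1],[0,0,-2]]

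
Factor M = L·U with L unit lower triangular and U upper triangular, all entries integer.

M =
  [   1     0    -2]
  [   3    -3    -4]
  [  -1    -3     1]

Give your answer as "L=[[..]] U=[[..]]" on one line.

  row1 -= 3·row0 → [0,-3,2]
  row2 -= -1·row0 → [0,-3,-1]
  row2 -= 1·row1 → [0,0,-3]

L=[[1,0,0],[3,1,0],[-1,1,1]] U=[[1,0,-2],[0,-3,2],[0,0,-3]]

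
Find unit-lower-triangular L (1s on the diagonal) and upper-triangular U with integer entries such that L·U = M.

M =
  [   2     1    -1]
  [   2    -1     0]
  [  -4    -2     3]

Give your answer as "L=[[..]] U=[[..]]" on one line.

  R1 -= 1·R0 → [0,-2,1]
  R2 -= -2·R0 → [0,0,1]
  R2 -= 0·R1 → [0,0,1]

L=[[1,0,0],[1,1,0],[-2,0,1]] U=[[2,1,-1],[0,-2,1],[0,0,1]]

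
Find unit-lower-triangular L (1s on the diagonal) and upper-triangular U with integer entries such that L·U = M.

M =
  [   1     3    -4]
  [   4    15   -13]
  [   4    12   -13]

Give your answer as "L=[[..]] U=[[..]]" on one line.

L=[[1,0,0],[4,1,0],[4,0,1]] U=[[1,3,-4],[0,3,3],[0,0,3]]

  row1 -= 4·row0 → [0,3,3]
  row2 -= 4·row0 → [0,0,3]
  row2 -= 0·row1 → [0,0,3]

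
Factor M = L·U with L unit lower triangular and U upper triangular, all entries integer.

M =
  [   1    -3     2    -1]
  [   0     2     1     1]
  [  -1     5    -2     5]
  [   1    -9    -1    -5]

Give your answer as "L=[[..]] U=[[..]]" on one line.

  R1 -= 0·R0 → [0,2,1,1]
  R2 -= -1·R0 → [0,2,0,4]
  R3 -= 1·R0 → [0,-6,-3,-4]
  R2 -= 1·R1 → [0,0,-1,3]
  R3 -= -3·R1 → [0,0,0,-1]
  R3 -= 0·R2 → [0,0,0,-1]

L=[[1,0,0,0],[0,1,0,0],[-1,1,1,0],[1,-3,0,1]] U=[[1,-3,2,-1],[0,2,1,1],[0,0,-1,3],[0,0,0,-1]]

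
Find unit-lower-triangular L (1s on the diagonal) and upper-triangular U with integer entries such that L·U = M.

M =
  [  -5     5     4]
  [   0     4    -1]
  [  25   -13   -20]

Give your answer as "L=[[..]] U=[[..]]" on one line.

L=[[1,0,0],[0,1,0],[-5,3,1]] U=[[-5,5,4],[0,4,-1],[0,0,3]]

  row1 -= 0·row0 → [0,4,-1]
  row2 -= -5·row0 → [0,12,0]
  row2 -= 3·row1 → [0,0,3]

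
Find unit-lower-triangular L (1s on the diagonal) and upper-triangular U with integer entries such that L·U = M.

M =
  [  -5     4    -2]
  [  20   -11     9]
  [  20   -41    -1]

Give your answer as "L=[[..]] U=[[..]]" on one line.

L=[[1,0,0],[-4,1,0],[-4,-5,1]] U=[[-5,4,-2],[0,5,1],[0,0,-4]]

  r1 -= -4·r0 → [0,5,1]
  r2 -= -4·r0 → [0,-25,-9]
  r2 -= -5·r1 → [0,0,-4]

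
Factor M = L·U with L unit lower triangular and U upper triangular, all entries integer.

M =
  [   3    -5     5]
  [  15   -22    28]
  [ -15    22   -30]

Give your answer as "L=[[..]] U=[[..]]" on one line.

  R1 -= 5·R0 → [0,3,3]
  R2 -= -5·R0 → [0,-3,-5]
  R2 -= -1·R1 → [0,0,-2]

L=[[1,0,0],[5,1,0],[-5,-1,1]] U=[[3,-5,5],[0,3,3],[0,0,-2]]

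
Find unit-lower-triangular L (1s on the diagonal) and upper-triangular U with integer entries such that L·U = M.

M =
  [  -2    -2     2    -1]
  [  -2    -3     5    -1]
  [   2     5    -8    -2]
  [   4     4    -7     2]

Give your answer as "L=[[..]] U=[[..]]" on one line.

L=[[1,0,0,0],[1,1,0,0],[-1,-3,1,0],[-2,0,-1,1]] U=[[-2,-2,2,-1],[0,-1,3,0],[0,0,3,-3],[0,0,0,-3]]

  row1 -= 1·row0 → [0,-1,3,0]
  row2 -= -1·row0 → [0,3,-6,-3]
  row3 -= -2·row0 → [0,0,-3,0]
  row2 -= -3·row1 → [0,0,3,-3]
  row3 -= 0·row1 → [0,0,-3,0]
  row3 -= -1·row2 → [0,0,0,-3]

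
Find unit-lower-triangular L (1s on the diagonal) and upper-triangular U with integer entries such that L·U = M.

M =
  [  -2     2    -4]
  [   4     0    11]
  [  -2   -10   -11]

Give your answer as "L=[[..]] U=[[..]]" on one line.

L=[[1,0,0],[-2,1,0],[1,-3,1]] U=[[-2,2,-4],[0,4,3],[0,0,2]]

  R1 -= -2·R0 → [0,4,3]
  R2 -= 1·R0 → [0,-12,-7]
  R2 -= -3·R1 → [0,0,2]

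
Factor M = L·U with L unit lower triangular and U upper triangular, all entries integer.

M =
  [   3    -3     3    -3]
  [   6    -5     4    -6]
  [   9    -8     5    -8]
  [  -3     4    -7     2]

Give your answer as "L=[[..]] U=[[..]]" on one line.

  R1 -= 2·R0 → [0,1,-2,0]
  R2 -= 3·R0 → [0,1,-4,1]
  R3 -= -1·R0 → [0,1,-4,-1]
  R2 -= 1·R1 → [0,0,-2,1]
  R3 -= 1·R1 → [0,0,-2,-1]
  R3 -= 1·R2 → [0,0,0,-2]

L=[[1,0,0,0],[2,1,0,0],[3,1,1,0],[-1,1,1,1]] U=[[3,-3,3,-3],[0,1,-2,0],[0,0,-2,1],[0,0,0,-2]]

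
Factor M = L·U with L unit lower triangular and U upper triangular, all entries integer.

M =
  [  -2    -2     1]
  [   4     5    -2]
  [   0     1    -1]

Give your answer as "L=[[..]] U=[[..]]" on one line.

L=[[1,0,0],[-2,1,0],[0,1,1]] U=[[-2,-2,1],[0,1,0],[0,0,-1]]

  r1 -= -2·r0 → [0,1,0]
  r2 -= 0·r0 → [0,1,-1]
  r2 -= 1·r1 → [0,0,-1]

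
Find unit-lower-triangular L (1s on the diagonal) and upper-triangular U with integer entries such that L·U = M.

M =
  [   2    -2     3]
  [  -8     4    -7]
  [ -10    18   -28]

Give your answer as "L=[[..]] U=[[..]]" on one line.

L=[[1,0,0],[-4,1,0],[-5,-2,1]] U=[[2,-2,3],[0,-4,5],[0,0,-3]]

  r1 -= -4·r0 → [0,-4,5]
  r2 -= -5·r0 → [0,8,-13]
  r2 -= -2·r1 → [0,0,-3]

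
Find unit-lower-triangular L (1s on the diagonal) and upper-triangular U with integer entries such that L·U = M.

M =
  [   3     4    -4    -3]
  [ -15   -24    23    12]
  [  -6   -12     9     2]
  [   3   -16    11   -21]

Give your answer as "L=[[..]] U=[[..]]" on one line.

  R1 -= -5·R0 → [0,-4,3,-3]
  R2 -= -2·R0 → [0,-4,1,-4]
  R3 -= 1·R0 → [0,-20,15,-18]
  R2 -= 1·R1 → [0,0,-2,-1]
  R3 -= 5·R1 → [0,0,0,-3]
  R3 -= 0·R2 → [0,0,0,-3]

L=[[1,0,0,0],[-5,1,0,0],[-2,1,1,0],[1,5,0,1]] U=[[3,4,-4,-3],[0,-4,3,-3],[0,0,-2,-1],[0,0,0,-3]]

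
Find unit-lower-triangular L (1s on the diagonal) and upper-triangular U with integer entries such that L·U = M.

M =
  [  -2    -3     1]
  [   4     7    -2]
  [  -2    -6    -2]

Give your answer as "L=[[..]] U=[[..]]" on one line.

  row1 -= -2·row0 → [0,1,0]
  row2 -= 1·row0 → [0,-3,-3]
  row2 -= -3·row1 → [0,0,-3]

L=[[1,0,0],[-2,1,0],[1,-3,1]] U=[[-2,-3,1],[0,1,0],[0,0,-3]]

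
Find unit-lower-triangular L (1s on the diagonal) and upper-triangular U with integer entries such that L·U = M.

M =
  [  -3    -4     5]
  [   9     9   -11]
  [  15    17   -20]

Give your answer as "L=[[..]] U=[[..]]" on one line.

  R1 -= -3·R0 → [0,-3,4]
  R2 -= -5·R0 → [0,-3,5]
  R2 -= 1·R1 → [0,0,1]

L=[[1,0,0],[-3,1,0],[-5,1,1]] U=[[-3,-4,5],[0,-3,4],[0,0,1]]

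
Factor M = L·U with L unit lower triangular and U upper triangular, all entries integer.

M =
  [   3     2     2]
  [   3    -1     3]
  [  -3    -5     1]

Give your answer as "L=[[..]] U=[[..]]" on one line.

  row1 -= 1·row0 → [0,-3,1]
  row2 -= -1·row0 → [0,-3,3]
  row2 -= 1·row1 → [0,0,2]

L=[[1,0,0],[1,1,0],[-1,1,1]] U=[[3,2,2],[0,-3,1],[0,0,2]]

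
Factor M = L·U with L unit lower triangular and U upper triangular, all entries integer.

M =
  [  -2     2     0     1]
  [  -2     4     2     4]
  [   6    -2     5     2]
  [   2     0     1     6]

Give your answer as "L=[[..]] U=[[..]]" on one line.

  R1 -= 1·R0 → [0,2,2,3]
  R2 -= -3·R0 → [0,4,5,5]
  R3 -= -1·R0 → [0,2,1,7]
  R2 -= 2·R1 → [0,0,1,-1]
  R3 -= 1·R1 → [0,0,-1,4]
  R3 -= -1·R2 → [0,0,0,3]

L=[[1,0,0,0],[1,1,0,0],[-3,2,1,0],[-1,1,-1,1]] U=[[-2,2,0,1],[0,2,2,3],[0,0,1,-1],[0,0,0,3]]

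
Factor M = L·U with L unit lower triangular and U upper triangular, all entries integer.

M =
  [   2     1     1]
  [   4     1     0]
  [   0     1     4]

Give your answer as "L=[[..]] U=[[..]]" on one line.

L=[[1,0,0],[2,1,0],[0,-1,1]] U=[[2,1,1],[0,-1,-2],[0,0,2]]

  r1 -= 2·r0 → [0,-1,-2]
  r2 -= 0·r0 → [0,1,4]
  r2 -= -1·r1 → [0,0,2]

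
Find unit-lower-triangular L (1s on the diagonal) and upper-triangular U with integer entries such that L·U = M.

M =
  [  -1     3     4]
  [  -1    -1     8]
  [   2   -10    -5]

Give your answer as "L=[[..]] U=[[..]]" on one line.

  r1 -= 1·r0 → [0,-4,4]
  r2 -= -2·r0 → [0,-4,3]
  r2 -= 1·r1 → [0,0,-1]

L=[[1,0,0],[1,1,0],[-2,1,1]] U=[[-1,3,4],[0,-4,4],[0,0,-1]]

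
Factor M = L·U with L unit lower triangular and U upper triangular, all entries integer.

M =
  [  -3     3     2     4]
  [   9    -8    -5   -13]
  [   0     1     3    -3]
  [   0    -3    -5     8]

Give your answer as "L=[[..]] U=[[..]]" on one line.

L=[[1,0,0,0],[-3,1,0,0],[0,1,1,0],[0,-3,-1,1]] U=[[-3,3,2,4],[0,1,1,-1],[0,0,2,-2],[0,0,0,3]]

  r1 -= -3·r0 → [0,1,1,-1]
  r2 -= 0·r0 → [0,1,3,-3]
  r3 -= 0·r0 → [0,-3,-5,8]
  r2 -= 1·r1 → [0,0,2,-2]
  r3 -= -3·r1 → [0,0,-2,5]
  r3 -= -1·r2 → [0,0,0,3]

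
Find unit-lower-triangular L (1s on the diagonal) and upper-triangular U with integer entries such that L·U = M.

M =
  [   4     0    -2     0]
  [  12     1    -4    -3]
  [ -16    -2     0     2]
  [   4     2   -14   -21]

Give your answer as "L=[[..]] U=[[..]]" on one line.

L=[[1,0,0,0],[3,1,0,0],[-4,-2,1,0],[1,2,4,1]] U=[[4,0,-2,0],[0,1,2,-3],[0,0,-4,-4],[0,0,0,1]]

  R1 -= 3·R0 → [0,1,2,-3]
  R2 -= -4·R0 → [0,-2,-8,2]
  R3 -= 1·R0 → [0,2,-12,-21]
  R2 -= -2·R1 → [0,0,-4,-4]
  R3 -= 2·R1 → [0,0,-16,-15]
  R3 -= 4·R2 → [0,0,0,1]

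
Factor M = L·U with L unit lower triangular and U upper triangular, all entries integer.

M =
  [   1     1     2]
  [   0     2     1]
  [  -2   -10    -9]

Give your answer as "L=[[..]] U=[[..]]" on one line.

L=[[1,0,0],[0,1,0],[-2,-4,1]] U=[[1,1,2],[0,2,1],[0,0,-1]]

  R1 -= 0·R0 → [0,2,1]
  R2 -= -2·R0 → [0,-8,-5]
  R2 -= -4·R1 → [0,0,-1]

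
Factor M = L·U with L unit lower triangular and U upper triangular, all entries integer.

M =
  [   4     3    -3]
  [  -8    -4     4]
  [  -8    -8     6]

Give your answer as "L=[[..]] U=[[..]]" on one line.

  r1 -= -2·r0 → [0,2,-2]
  r2 -= -2·r0 → [0,-2,0]
  r2 -= -1·r1 → [0,0,-2]

L=[[1,0,0],[-2,1,0],[-2,-1,1]] U=[[4,3,-3],[0,2,-2],[0,0,-2]]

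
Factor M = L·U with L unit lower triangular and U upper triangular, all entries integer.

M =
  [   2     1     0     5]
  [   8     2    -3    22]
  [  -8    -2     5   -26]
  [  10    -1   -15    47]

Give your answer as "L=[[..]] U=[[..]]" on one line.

  row1 -= 4·row0 → [0,-2,-3,2]
  row2 -= -4·row0 → [0,2,5,-6]
  row3 -= 5·row0 → [0,-6,-15,22]
  row2 -= -1·row1 → [0,0,2,-4]
  row3 -= 3·row1 → [0,0,-6,16]
  row3 -= -3·row2 → [0,0,0,4]

L=[[1,0,0,0],[4,1,0,0],[-4,-1,1,0],[5,3,-3,1]] U=[[2,1,0,5],[0,-2,-3,2],[0,0,2,-4],[0,0,0,4]]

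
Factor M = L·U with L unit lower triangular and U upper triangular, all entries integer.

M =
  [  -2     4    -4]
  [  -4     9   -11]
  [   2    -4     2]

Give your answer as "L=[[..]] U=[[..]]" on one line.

L=[[1,0,0],[2,1,0],[-1,0,1]] U=[[-2,4,-4],[0,1,-3],[0,0,-2]]

  R1 -= 2·R0 → [0,1,-3]
  R2 -= -1·R0 → [0,0,-2]
  R2 -= 0·R1 → [0,0,-2]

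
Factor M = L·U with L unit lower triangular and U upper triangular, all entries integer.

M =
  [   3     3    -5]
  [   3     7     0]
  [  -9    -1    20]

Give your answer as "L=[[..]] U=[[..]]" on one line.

L=[[1,0,0],[1,1,0],[-3,2,1]] U=[[3,3,-5],[0,4,5],[0,0,-5]]

  r1 -= 1·r0 → [0,4,5]
  r2 -= -3·r0 → [0,8,5]
  r2 -= 2·r1 → [0,0,-5]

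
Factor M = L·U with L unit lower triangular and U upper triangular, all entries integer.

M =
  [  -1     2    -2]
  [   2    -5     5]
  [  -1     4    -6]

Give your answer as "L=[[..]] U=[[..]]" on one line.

L=[[1,0,0],[-2,1,0],[1,-2,1]] U=[[-1,2,-2],[0,-1,1],[0,0,-2]]

  r1 -= -2·r0 → [0,-1,1]
  r2 -= 1·r0 → [0,2,-4]
  r2 -= -2·r1 → [0,0,-2]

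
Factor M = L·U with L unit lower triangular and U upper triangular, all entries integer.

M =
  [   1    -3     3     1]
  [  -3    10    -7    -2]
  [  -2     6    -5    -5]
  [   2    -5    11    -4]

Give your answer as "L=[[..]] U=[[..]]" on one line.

L=[[1,0,0,0],[-3,1,0,0],[-2,0,1,0],[2,1,3,1]] U=[[1,-3,3,1],[0,1,2,1],[0,0,1,-3],[0,0,0,2]]

  R1 -= -3·R0 → [0,1,2,1]
  R2 -= -2·R0 → [0,0,1,-3]
  R3 -= 2·R0 → [0,1,5,-6]
  R2 -= 0·R1 → [0,0,1,-3]
  R3 -= 1·R1 → [0,0,3,-7]
  R3 -= 3·R2 → [0,0,0,2]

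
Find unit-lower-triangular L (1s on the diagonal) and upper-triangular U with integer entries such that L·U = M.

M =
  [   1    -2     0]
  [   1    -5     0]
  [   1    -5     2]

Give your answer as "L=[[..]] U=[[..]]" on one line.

L=[[1,0,0],[1,1,0],[1,1,1]] U=[[1,-2,0],[0,-3,0],[0,0,2]]

  R1 -= 1·R0 → [0,-3,0]
  R2 -= 1·R0 → [0,-3,2]
  R2 -= 1·R1 → [0,0,2]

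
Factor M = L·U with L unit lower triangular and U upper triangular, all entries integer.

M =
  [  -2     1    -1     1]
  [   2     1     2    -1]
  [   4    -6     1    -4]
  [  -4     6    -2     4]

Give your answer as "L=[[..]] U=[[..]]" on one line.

L=[[1,0,0,0],[-1,1,0,0],[-2,-2,1,0],[2,2,-2,1]] U=[[-2,1,-1,1],[0,2,1,0],[0,0,1,-2],[0,0,0,-2]]

  R1 -= -1·R0 → [0,2,1,0]
  R2 -= -2·R0 → [0,-4,-1,-2]
  R3 -= 2·R0 → [0,4,0,2]
  R2 -= -2·R1 → [0,0,1,-2]
  R3 -= 2·R1 → [0,0,-2,2]
  R3 -= -2·R2 → [0,0,0,-2]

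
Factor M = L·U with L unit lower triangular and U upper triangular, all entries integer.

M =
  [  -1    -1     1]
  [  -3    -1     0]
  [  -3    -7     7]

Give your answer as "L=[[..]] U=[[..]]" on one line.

  row1 -= 3·row0 → [0,2,-3]
  row2 -= 3·row0 → [0,-4,4]
  row2 -= -2·row1 → [0,0,-2]

L=[[1,0,0],[3,1,0],[3,-2,1]] U=[[-1,-1,1],[0,2,-3],[0,0,-2]]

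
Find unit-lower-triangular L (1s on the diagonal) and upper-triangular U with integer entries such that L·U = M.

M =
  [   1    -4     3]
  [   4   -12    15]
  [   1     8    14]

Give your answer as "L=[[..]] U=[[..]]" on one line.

  R1 -= 4·R0 → [0,4,3]
  R2 -= 1·R0 → [0,12,11]
  R2 -= 3·R1 → [0,0,2]

L=[[1,0,0],[4,1,0],[1,3,1]] U=[[1,-4,3],[0,4,3],[0,0,2]]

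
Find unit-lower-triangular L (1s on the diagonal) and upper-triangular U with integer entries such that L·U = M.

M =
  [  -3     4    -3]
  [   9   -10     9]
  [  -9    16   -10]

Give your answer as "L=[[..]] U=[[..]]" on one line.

  R1 -= -3·R0 → [0,2,0]
  R2 -= 3·R0 → [0,4,-1]
  R2 -= 2·R1 → [0,0,-1]

L=[[1,0,0],[-3,1,0],[3,2,1]] U=[[-3,4,-3],[0,2,0],[0,0,-1]]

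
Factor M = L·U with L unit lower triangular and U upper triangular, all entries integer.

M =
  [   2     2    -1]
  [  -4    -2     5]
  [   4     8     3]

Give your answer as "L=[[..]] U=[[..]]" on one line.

  R1 -= -2·R0 → [0,2,3]
  R2 -= 2·R0 → [0,4,5]
  R2 -= 2·R1 → [0,0,-1]

L=[[1,0,0],[-2,1,0],[2,2,1]] U=[[2,2,-1],[0,2,3],[0,0,-1]]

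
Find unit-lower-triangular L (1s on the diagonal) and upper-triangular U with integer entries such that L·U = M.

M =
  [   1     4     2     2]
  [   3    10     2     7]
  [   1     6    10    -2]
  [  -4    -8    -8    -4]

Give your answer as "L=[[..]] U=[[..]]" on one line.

L=[[1,0,0,0],[3,1,0,0],[1,-1,1,0],[-4,-4,-4,1]] U=[[1,4,2,2],[0,-2,-4,1],[0,0,4,-3],[0,0,0,-4]]

  row1 -= 3·row0 → [0,-2,-4,1]
  row2 -= 1·row0 → [0,2,8,-4]
  row3 -= -4·row0 → [0,8,0,4]
  row2 -= -1·row1 → [0,0,4,-3]
  row3 -= -4·row1 → [0,0,-16,8]
  row3 -= -4·row2 → [0,0,0,-4]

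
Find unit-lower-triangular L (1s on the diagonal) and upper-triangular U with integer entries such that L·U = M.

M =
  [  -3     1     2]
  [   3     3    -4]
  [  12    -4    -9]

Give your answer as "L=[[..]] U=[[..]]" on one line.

  r1 -= -1·r0 → [0,4,-2]
  r2 -= -4·r0 → [0,0,-1]
  r2 -= 0·r1 → [0,0,-1]

L=[[1,0,0],[-1,1,0],[-4,0,1]] U=[[-3,1,2],[0,4,-2],[0,0,-1]]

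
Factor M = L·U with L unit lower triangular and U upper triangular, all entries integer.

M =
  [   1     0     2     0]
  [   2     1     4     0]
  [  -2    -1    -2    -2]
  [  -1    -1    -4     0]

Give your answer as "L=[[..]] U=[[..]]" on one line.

L=[[1,0,0,0],[2,1,0,0],[-2,-1,1,0],[-1,-1,-1,1]] U=[[1,0,2,0],[0,1,0,0],[0,0,2,-2],[0,0,0,-2]]

  r1 -= 2·r0 → [0,1,0,0]
  r2 -= -2·r0 → [0,-1,2,-2]
  r3 -= -1·r0 → [0,-1,-2,0]
  r2 -= -1·r1 → [0,0,2,-2]
  r3 -= -1·r1 → [0,0,-2,0]
  r3 -= -1·r2 → [0,0,0,-2]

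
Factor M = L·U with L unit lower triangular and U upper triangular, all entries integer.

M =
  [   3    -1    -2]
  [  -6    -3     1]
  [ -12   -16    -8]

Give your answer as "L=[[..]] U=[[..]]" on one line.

L=[[1,0,0],[-2,1,0],[-4,4,1]] U=[[3,-1,-2],[0,-5,-3],[0,0,-4]]

  row1 -= -2·row0 → [0,-5,-3]
  row2 -= -4·row0 → [0,-20,-16]
  row2 -= 4·row1 → [0,0,-4]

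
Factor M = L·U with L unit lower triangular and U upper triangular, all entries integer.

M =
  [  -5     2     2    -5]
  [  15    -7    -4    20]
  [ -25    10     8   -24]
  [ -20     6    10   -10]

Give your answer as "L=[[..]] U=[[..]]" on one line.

  r1 -= -3·r0 → [0,-1,2,5]
  r2 -= 5·r0 → [0,0,-2,1]
  r3 -= 4·r0 → [0,-2,2,10]
  r2 -= 0·r1 → [0,0,-2,1]
  r3 -= 2·r1 → [0,0,-2,0]
  r3 -= 1·r2 → [0,0,0,-1]

L=[[1,0,0,0],[-3,1,0,0],[5,0,1,0],[4,2,1,1]] U=[[-5,2,2,-5],[0,-1,2,5],[0,0,-2,1],[0,0,0,-1]]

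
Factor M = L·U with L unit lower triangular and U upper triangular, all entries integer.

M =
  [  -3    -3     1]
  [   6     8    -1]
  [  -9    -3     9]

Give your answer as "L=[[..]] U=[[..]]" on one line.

L=[[1,0,0],[-2,1,0],[3,3,1]] U=[[-3,-3,1],[0,2,1],[0,0,3]]

  row1 -= -2·row0 → [0,2,1]
  row2 -= 3·row0 → [0,6,6]
  row2 -= 3·row1 → [0,0,3]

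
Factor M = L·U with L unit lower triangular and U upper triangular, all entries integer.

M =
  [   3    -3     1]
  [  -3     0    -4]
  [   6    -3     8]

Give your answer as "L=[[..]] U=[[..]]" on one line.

  row1 -= -1·row0 → [0,-3,-3]
  row2 -= 2·row0 → [0,3,6]
  row2 -= -1·row1 → [0,0,3]

L=[[1,0,0],[-1,1,0],[2,-1,1]] U=[[3,-3,1],[0,-3,-3],[0,0,3]]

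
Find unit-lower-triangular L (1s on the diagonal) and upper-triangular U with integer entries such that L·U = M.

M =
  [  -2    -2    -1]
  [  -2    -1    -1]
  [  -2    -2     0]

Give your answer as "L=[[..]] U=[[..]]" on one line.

  r1 -= 1·r0 → [0,1,0]
  r2 -= 1·r0 → [0,0,1]
  r2 -= 0·r1 → [0,0,1]

L=[[1,0,0],[1,1,0],[1,0,1]] U=[[-2,-2,-1],[0,1,0],[0,0,1]]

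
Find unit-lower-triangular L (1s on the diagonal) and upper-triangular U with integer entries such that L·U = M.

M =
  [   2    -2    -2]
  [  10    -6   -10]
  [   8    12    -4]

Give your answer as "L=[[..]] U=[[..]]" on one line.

L=[[1,0,0],[5,1,0],[4,5,1]] U=[[2,-2,-2],[0,4,0],[0,0,4]]

  r1 -= 5·r0 → [0,4,0]
  r2 -= 4·r0 → [0,20,4]
  r2 -= 5·r1 → [0,0,4]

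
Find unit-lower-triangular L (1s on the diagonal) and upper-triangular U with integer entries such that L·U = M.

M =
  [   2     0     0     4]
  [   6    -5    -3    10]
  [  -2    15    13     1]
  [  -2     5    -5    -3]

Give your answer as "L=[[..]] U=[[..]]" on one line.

L=[[1,0,0,0],[3,1,0,0],[-1,-3,1,0],[-1,-1,-2,1]] U=[[2,0,0,4],[0,-5,-3,-2],[0,0,4,-1],[0,0,0,-3]]

  r1 -= 3·r0 → [0,-5,-3,-2]
  r2 -= -1·r0 → [0,15,13,5]
  r3 -= -1·r0 → [0,5,-5,1]
  r2 -= -3·r1 → [0,0,4,-1]
  r3 -= -1·r1 → [0,0,-8,-1]
  r3 -= -2·r2 → [0,0,0,-3]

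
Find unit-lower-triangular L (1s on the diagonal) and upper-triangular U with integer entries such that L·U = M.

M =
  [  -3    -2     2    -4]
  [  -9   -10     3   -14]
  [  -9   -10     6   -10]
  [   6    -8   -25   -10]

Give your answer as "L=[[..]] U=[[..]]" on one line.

L=[[1,0,0,0],[3,1,0,0],[3,1,1,0],[-2,3,-4,1]] U=[[-3,-2,2,-4],[0,-4,-3,-2],[0,0,3,4],[0,0,0,4]]

  r1 -= 3·r0 → [0,-4,-3,-2]
  r2 -= 3·r0 → [0,-4,0,2]
  r3 -= -2·r0 → [0,-12,-21,-18]
  r2 -= 1·r1 → [0,0,3,4]
  r3 -= 3·r1 → [0,0,-12,-12]
  r3 -= -4·r2 → [0,0,0,4]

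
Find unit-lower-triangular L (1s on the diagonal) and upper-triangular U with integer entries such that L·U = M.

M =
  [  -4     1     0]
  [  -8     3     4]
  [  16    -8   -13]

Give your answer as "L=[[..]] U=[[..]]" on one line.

  r1 -= 2·r0 → [0,1,4]
  r2 -= -4·r0 → [0,-4,-13]
  r2 -= -4·r1 → [0,0,3]

L=[[1,0,0],[2,1,0],[-4,-4,1]] U=[[-4,1,0],[0,1,4],[0,0,3]]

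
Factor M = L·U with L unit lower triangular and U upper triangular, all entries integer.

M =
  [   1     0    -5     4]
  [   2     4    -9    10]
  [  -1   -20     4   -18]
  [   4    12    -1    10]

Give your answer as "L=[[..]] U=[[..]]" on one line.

  R1 -= 2·R0 → [0,4,1,2]
  R2 -= -1·R0 → [0,-20,-1,-14]
  R3 -= 4·R0 → [0,12,19,-6]
  R2 -= -5·R1 → [0,0,4,-4]
  R3 -= 3·R1 → [0,0,16,-12]
  R3 -= 4·R2 → [0,0,0,4]

L=[[1,0,0,0],[2,1,0,0],[-1,-5,1,0],[4,3,4,1]] U=[[1,0,-5,4],[0,4,1,2],[0,0,4,-4],[0,0,0,4]]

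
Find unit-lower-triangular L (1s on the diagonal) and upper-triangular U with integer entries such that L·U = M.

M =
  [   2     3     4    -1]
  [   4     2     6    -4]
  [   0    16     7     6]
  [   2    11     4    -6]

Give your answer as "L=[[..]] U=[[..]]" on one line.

  r1 -= 2·r0 → [0,-4,-2,-2]
  r2 -= 0·r0 → [0,16,7,6]
  r3 -= 1·r0 → [0,8,0,-5]
  r2 -= -4·r1 → [0,0,-1,-2]
  r3 -= -2·r1 → [0,0,-4,-9]
  r3 -= 4·r2 → [0,0,0,-1]

L=[[1,0,0,0],[2,1,0,0],[0,-4,1,0],[1,-2,4,1]] U=[[2,3,4,-1],[0,-4,-2,-2],[0,0,-1,-2],[0,0,0,-1]]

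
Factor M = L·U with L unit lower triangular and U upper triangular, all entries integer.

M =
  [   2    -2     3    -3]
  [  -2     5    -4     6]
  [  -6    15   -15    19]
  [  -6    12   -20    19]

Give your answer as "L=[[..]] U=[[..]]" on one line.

L=[[1,0,0,0],[-1,1,0,0],[-3,3,1,0],[-3,2,3,1]] U=[[2,-2,3,-3],[0,3,-1,3],[0,0,-3,1],[0,0,0,1]]

  row1 -= -1·row0 → [0,3,-1,3]
  row2 -= -3·row0 → [0,9,-6,10]
  row3 -= -3·row0 → [0,6,-11,10]
  row2 -= 3·row1 → [0,0,-3,1]
  row3 -= 2·row1 → [0,0,-9,4]
  row3 -= 3·row2 → [0,0,0,1]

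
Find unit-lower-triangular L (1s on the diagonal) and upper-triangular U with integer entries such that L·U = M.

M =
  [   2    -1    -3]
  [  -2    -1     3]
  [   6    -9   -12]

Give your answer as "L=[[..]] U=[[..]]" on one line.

  R1 -= -1·R0 → [0,-2,0]
  R2 -= 3·R0 → [0,-6,-3]
  R2 -= 3·R1 → [0,0,-3]

L=[[1,0,0],[-1,1,0],[3,3,1]] U=[[2,-1,-3],[0,-2,0],[0,0,-3]]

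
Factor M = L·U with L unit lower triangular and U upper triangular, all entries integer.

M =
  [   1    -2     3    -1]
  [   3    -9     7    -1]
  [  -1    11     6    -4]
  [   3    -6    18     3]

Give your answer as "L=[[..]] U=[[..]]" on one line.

  row1 -= 3·row0 → [0,-3,-2,2]
  row2 -= -1·row0 → [0,9,9,-5]
  row3 -= 3·row0 → [0,0,9,6]
  row2 -= -3·row1 → [0,0,3,1]
  row3 -= 0·row1 → [0,0,9,6]
  row3 -= 3·row2 → [0,0,0,3]

L=[[1,0,0,0],[3,1,0,0],[-1,-3,1,0],[3,0,3,1]] U=[[1,-2,3,-1],[0,-3,-2,2],[0,0,3,1],[0,0,0,3]]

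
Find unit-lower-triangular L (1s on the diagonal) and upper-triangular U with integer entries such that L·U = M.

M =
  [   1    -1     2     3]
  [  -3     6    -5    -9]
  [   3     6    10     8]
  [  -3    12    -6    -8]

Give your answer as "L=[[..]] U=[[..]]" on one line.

L=[[1,0,0,0],[-3,1,0,0],[3,3,1,0],[-3,3,-3,1]] U=[[1,-1,2,3],[0,3,1,0],[0,0,1,-1],[0,0,0,-2]]

  row1 -= -3·row0 → [0,3,1,0]
  row2 -= 3·row0 → [0,9,4,-1]
  row3 -= -3·row0 → [0,9,0,1]
  row2 -= 3·row1 → [0,0,1,-1]
  row3 -= 3·row1 → [0,0,-3,1]
  row3 -= -3·row2 → [0,0,0,-2]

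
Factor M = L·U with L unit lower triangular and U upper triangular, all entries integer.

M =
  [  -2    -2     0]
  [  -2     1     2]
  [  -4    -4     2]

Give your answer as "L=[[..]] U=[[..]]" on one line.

  r1 -= 1·r0 → [0,3,2]
  r2 -= 2·r0 → [0,0,2]
  r2 -= 0·r1 → [0,0,2]

L=[[1,0,0],[1,1,0],[2,0,1]] U=[[-2,-2,0],[0,3,2],[0,0,2]]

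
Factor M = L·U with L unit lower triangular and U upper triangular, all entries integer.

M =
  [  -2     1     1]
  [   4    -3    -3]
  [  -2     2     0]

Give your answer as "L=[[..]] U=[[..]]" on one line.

L=[[1,0,0],[-2,1,0],[1,-1,1]] U=[[-2,1,1],[0,-1,-1],[0,0,-2]]

  row1 -= -2·row0 → [0,-1,-1]
  row2 -= 1·row0 → [0,1,-1]
  row2 -= -1·row1 → [0,0,-2]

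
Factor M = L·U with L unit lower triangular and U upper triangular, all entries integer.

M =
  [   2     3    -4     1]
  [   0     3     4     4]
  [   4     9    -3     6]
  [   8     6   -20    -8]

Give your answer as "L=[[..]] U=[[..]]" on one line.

L=[[1,0,0,0],[0,1,0,0],[2,1,1,0],[4,-2,4,1]] U=[[2,3,-4,1],[0,3,4,4],[0,0,1,0],[0,0,0,-4]]

  row1 -= 0·row0 → [0,3,4,4]
  row2 -= 2·row0 → [0,3,5,4]
  row3 -= 4·row0 → [0,-6,-4,-12]
  row2 -= 1·row1 → [0,0,1,0]
  row3 -= -2·row1 → [0,0,4,-4]
  row3 -= 4·row2 → [0,0,0,-4]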